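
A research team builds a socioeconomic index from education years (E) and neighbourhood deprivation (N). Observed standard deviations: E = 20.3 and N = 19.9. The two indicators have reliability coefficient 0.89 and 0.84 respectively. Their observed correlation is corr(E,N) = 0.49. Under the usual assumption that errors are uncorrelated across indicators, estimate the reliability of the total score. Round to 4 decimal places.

Var(E+N) = 20.3² + 19.9² + 2·[20.3·19.9·0.49] = 808.1 + 395.891 = 1203.99.
With uncorrelated errors the cross-covariances are all true-score covariance, so they carry over unchanged; only the diagonal terms shrink to ρᵢσᵢ².
True-score variance = [20.3²·0.89 + 19.9²·0.84] + 395.891 = 699.409 + 395.891 = 1095.3.
Reliability = 1095.3 / 1203.99 = 0.9097.

0.9097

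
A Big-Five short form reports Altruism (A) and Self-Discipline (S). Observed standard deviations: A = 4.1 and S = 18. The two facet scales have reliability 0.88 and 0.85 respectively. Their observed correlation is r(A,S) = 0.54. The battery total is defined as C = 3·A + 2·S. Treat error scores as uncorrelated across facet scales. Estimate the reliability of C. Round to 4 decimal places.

0.8896

Var(C) = 3²·4.1² + 2²·18² + 2·[6·4.1·18·0.54] = 1447.29 + 478.224 = 1925.51.
Because errors are independent across components, Cov(Tᵢ,Tⱼ) = Cov(Xᵢ,Xⱼ); the off-diagonal part of the true-score variance is the same as above.
True-score variance = [3²·4.1²·0.88 + 2²·18²·0.85] + 478.224 = 1234.74 + 478.224 = 1712.96.
Reliability = 1712.96 / 1925.51 = 0.8896.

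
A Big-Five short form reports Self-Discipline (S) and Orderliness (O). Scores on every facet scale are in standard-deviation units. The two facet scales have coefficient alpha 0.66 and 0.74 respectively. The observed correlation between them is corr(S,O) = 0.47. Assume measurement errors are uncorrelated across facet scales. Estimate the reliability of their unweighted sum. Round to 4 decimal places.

Var(S+O) = 2 + 2·[0.47] = 2 + 0.94 = 2.94.
Under uncorrelated errors the observed covariances equal the true-score covariances, so only the own-variance terms attenuate.
True-score variance = [0.66 + 0.74] + 0.94 = 1.4 + 0.94 = 2.34.
Reliability = 2.34 / 2.94 = 0.7959.

0.7959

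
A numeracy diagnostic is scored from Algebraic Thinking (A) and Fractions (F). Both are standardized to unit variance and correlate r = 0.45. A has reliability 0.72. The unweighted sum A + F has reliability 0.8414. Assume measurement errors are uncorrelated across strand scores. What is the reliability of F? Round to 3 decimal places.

0.820

Var(A+F) = 2 + 2·0.45 = 2.900.
True-score variance = ρ_A + ρ_F + 2·0.45, so 0.8414 = (0.72 + ρ_F + 0.90) / 2.900.
ρ_F = 0.8414·2.900 − 0.72 − 0.90 = 0.820.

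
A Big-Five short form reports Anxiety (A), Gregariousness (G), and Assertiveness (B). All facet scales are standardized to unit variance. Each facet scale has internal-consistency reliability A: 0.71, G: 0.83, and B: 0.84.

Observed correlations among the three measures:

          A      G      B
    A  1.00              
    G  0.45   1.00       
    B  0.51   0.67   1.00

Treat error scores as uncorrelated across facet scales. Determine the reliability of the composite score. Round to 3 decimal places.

0.901

Var(A+G+B) = 3 + 2·[0.45 + 0.51 + 0.67] = 3 + 3.26 = 6.26.
Under uncorrelated errors the observed covariances equal the true-score covariances, so only the own-variance terms attenuate.
True-score variance = [0.71 + 0.83 + 0.84] + 3.26 = 2.38 + 3.26 = 5.64.
Reliability = 5.64 / 6.26 = 0.901.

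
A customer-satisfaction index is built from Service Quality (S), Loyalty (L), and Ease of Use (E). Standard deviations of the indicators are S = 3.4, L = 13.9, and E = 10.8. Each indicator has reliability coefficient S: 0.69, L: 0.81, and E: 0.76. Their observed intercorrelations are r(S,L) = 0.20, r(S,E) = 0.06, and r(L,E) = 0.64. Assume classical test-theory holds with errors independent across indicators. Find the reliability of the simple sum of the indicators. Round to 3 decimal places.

Var(S+L+E) = 3.4² + 13.9² + 10.8² + 2·[3.4·13.9·0.20 + 3.4·10.8·0.06 + 13.9·10.8·0.64] = 321.41 + 215.464 = 536.874.
With uncorrelated errors the cross-covariances are all true-score covariance, so they carry over unchanged; only the diagonal terms shrink to ρᵢσᵢ².
True-score variance = [3.4²·0.69 + 13.9²·0.81 + 10.8²·0.76] + 215.464 = 253.123 + 215.464 = 468.587.
Reliability = 468.587 / 536.874 = 0.873.

0.873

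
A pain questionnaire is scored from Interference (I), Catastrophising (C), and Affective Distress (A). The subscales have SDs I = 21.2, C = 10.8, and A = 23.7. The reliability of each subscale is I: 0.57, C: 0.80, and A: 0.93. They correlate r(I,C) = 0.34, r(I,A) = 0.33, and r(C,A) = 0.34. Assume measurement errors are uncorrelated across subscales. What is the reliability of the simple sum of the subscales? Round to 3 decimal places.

Var(I+C+A) = 21.2² + 10.8² + 23.7² + 2·[21.2·10.8·0.34 + 21.2·23.7·0.33 + 10.8·23.7·0.34] = 1127.77 + 661.356 = 1789.13.
With uncorrelated errors the cross-covariances are all true-score covariance, so they carry over unchanged; only the diagonal terms shrink to ρᵢσᵢ².
True-score variance = [21.2²·0.57 + 10.8²·0.80 + 23.7²·0.93] + 661.356 = 871.864 + 661.356 = 1533.22.
Reliability = 1533.22 / 1789.13 = 0.857.

0.857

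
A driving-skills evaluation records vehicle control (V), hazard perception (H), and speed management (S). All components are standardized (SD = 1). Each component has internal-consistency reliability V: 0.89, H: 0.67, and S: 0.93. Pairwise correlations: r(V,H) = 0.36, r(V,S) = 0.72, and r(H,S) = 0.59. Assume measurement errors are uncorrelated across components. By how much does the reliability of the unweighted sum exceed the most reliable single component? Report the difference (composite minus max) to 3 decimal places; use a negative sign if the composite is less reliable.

-0.010

Var(sum) = 3 + 3.34 = 6.34; true-score variance = 2.49 + 3.34 = 5.83; composite reliability = 0.9196.
Max component reliability = 0.9300.
Difference = 0.9196 − 0.9300 = -0.010.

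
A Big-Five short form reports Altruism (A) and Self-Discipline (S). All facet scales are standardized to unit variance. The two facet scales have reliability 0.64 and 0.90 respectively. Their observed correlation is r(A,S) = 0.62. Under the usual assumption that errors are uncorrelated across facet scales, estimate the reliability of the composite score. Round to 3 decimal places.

Var(A+S) = 2 + 2·[0.62] = 2 + 1.24 = 3.24.
Because errors are independent across components, Cov(Tᵢ,Tⱼ) = Cov(Xᵢ,Xⱼ); the off-diagonal part of the true-score variance is the same as above.
True-score variance = [0.64 + 0.90] + 1.24 = 1.54 + 1.24 = 2.78.
Reliability = 2.78 / 3.24 = 0.858.

0.858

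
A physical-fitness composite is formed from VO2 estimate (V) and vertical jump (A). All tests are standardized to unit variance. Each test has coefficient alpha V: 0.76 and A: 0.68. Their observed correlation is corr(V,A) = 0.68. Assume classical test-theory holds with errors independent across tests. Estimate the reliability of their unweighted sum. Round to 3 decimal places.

0.833

Var(V+A) = 2 + 2·[0.68] = 2 + 1.36 = 3.36.
Because errors are independent across components, Cov(Tᵢ,Tⱼ) = Cov(Xᵢ,Xⱼ); the off-diagonal part of the true-score variance is the same as above.
True-score variance = [0.76 + 0.68] + 1.36 = 1.44 + 1.36 = 2.8.
Reliability = 2.8 / 3.36 = 0.833.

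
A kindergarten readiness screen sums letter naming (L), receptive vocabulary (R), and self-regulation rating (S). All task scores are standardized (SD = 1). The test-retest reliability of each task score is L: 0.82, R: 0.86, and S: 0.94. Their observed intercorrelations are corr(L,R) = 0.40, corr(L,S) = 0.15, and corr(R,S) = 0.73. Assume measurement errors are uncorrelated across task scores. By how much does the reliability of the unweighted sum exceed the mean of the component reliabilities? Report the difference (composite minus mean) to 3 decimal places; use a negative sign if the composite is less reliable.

Var(sum) = 3 + 2.56 = 5.56; true-score variance = 2.62 + 2.56 = 5.18; composite reliability = 0.9317.
Mean component reliability = 0.8733.
Difference = 0.9317 − 0.8733 = 0.058.

0.058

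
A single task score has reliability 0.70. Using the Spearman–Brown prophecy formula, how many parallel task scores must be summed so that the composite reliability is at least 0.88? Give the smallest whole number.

4

k ≥ ρ*(1−ρ₁)/(ρ₁(1−ρ*)) = 0.88·0.30 / (0.70·0.12) = 3.143.
Smallest integer k = 4.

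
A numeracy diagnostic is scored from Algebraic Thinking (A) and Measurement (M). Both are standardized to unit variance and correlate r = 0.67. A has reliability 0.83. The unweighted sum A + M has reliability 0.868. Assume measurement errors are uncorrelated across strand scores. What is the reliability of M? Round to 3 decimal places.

0.729

Var(A+M) = 2 + 2·0.67 = 3.340.
True-score variance = ρ_A + ρ_M + 2·0.67, so 0.868 = (0.83 + ρ_M + 1.34) / 3.340.
ρ_M = 0.868·3.340 − 0.83 − 1.34 = 0.729.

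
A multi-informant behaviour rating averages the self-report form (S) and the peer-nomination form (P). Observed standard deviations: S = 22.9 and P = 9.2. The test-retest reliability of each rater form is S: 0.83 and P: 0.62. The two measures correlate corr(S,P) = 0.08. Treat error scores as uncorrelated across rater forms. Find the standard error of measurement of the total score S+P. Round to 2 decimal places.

Var(total) = 609.05 + 33.7088 = 642.759.
True-score variance = 487.737 + 33.7088 = 521.446, so reliability = 0.8113.
Error variance = 642.759 − 521.446 = 121.313; SEM = √121.313 = 11.01.

11.01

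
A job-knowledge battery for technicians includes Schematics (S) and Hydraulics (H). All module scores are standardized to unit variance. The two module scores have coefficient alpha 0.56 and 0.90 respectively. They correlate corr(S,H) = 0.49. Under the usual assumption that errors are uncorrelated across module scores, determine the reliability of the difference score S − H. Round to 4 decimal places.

Var(S−H) = 1 + 1 − 2·0.49 = 2 − 0.98 = 1.02.
Because errors are independent across components, Cov(Tᵢ,Tⱼ) = Cov(Xᵢ,Xⱼ); the off-diagonal part of the true-score variance is the same as above.
True-score variance = [0.56 + 0.90] − 0.98 = 1.46 − 0.98 = 0.48.
Reliability = 0.48 / 1.02 = 0.4706.

0.4706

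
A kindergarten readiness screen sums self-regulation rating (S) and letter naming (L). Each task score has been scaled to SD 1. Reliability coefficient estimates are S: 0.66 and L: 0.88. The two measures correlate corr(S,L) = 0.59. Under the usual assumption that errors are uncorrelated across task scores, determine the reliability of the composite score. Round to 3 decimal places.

0.855

Var(S+L) = 2 + 2·[0.59] = 2 + 1.18 = 3.18.
With uncorrelated errors the cross-covariances are all true-score covariance, so they carry over unchanged; only the diagonal terms shrink to ρᵢσᵢ².
True-score variance = [0.66 + 0.88] + 1.18 = 1.54 + 1.18 = 2.72.
Reliability = 2.72 / 3.18 = 0.855.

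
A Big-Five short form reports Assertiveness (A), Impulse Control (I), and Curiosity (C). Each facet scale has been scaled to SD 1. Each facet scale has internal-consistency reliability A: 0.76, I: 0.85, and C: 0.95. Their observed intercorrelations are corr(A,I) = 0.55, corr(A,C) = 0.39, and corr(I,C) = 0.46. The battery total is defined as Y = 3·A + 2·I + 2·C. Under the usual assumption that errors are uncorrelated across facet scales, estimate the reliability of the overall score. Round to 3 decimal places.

0.907

Var(Y) = 3² + 2² + 2² + 2·[6·0.55 + 6·0.39 + 4·0.46] = 17 + 14.96 = 31.96.
Under uncorrelated errors the observed covariances equal the true-score covariances, so only the own-variance terms attenuate.
True-score variance = [3²·0.76 + 2²·0.85 + 2²·0.95] + 14.96 = 14.04 + 14.96 = 29.
Reliability = 29 / 31.96 = 0.907.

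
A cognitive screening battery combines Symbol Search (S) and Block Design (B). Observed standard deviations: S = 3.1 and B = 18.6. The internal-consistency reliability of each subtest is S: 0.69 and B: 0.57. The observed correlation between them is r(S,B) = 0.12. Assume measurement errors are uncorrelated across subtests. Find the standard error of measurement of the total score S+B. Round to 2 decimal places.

Var(total) = 355.57 + 13.8384 = 369.408.
True-score variance = 203.828 + 13.8384 = 217.667, so reliability = 0.5892.
Error variance = 369.408 − 217.667 = 151.742; SEM = √151.742 = 12.32.

12.32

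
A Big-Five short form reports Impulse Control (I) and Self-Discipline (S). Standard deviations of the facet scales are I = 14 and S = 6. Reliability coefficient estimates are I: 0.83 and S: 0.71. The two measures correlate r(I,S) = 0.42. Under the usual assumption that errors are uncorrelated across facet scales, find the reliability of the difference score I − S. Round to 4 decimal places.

0.7289

Var(I−S) = 14² + 6² − 2·14·6·0.42 = 232 − 70.56 = 161.44.
Because errors are independent across components, Cov(Tᵢ,Tⱼ) = Cov(Xᵢ,Xⱼ); the off-diagonal part of the true-score variance is the same as above.
True-score variance = [14²·0.83 + 6²·0.71] − 70.56 = 188.24 − 70.56 = 117.68.
Reliability = 117.68 / 161.44 = 0.7289.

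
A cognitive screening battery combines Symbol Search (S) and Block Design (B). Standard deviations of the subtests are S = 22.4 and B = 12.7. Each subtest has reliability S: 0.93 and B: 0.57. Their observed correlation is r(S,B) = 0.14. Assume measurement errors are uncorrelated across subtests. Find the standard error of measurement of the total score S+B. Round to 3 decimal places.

Var(total) = 663.05 + 79.6544 = 742.704.
True-score variance = 558.572 + 79.6544 = 638.226, so reliability = 0.8593.
Error variance = 742.704 − 638.226 = 104.478; SEM = √104.478 = 10.221.

10.221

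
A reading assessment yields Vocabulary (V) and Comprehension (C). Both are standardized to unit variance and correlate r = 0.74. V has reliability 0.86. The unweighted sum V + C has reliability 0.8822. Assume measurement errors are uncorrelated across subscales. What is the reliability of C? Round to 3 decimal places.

0.730

Var(V+C) = 2 + 2·0.74 = 3.480.
True-score variance = ρ_V + ρ_C + 2·0.74, so 0.8822 = (0.86 + ρ_C + 1.48) / 3.480.
ρ_C = 0.8822·3.480 − 0.86 − 1.48 = 0.730.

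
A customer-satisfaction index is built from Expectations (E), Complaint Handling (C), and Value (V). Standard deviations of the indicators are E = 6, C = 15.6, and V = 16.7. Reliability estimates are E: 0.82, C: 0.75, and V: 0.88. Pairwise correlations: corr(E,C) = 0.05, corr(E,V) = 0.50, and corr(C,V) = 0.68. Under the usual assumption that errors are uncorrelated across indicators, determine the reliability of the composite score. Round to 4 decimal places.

Var(E+C+V) = 6² + 15.6² + 16.7² + 2·[6·15.6·0.05 + 6·16.7·0.50 + 15.6·16.7·0.68] = 558.25 + 463.867 = 1022.12.
Because errors are independent across components, Cov(Tᵢ,Tⱼ) = Cov(Xᵢ,Xⱼ); the off-diagonal part of the true-score variance is the same as above.
True-score variance = [6²·0.82 + 15.6²·0.75 + 16.7²·0.88] + 463.867 = 457.463 + 463.867 = 921.33.
Reliability = 921.33 / 1022.12 = 0.9014.

0.9014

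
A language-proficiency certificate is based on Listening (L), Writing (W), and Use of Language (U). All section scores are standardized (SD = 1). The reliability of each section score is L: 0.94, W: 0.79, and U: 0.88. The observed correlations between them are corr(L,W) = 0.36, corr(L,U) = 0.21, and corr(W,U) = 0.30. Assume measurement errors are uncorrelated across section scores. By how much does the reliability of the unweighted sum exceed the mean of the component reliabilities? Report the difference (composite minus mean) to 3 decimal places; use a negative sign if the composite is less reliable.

Var(sum) = 3 + 1.74 = 4.74; true-score variance = 2.61 + 1.74 = 4.35; composite reliability = 0.9177.
Mean component reliability = 0.8700.
Difference = 0.9177 − 0.8700 = 0.048.

0.048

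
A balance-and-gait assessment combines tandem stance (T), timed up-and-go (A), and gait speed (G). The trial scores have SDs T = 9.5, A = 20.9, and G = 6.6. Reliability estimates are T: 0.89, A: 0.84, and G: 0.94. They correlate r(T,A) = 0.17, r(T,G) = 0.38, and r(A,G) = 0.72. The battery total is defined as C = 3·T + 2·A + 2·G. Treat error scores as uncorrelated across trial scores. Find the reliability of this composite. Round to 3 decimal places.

0.910

Var(C) = 3²·9.5² + 2²·20.9² + 2²·6.6² + 2·[6·9.5·20.9·0.17 + 6·9.5·6.6·0.38 + 4·20.9·6.6·0.72] = 2733.73 + 1485.49 = 4219.22.
With uncorrelated errors the cross-covariances are all true-score covariance, so they carry over unchanged; only the diagonal terms shrink to ρᵢσᵢ².
True-score variance = [3²·9.5²·0.89 + 2²·20.9²·0.84 + 2²·6.6²·0.94] + 1485.49 = 2354.37 + 1485.49 = 3839.86.
Reliability = 3839.86 / 4219.22 = 0.910.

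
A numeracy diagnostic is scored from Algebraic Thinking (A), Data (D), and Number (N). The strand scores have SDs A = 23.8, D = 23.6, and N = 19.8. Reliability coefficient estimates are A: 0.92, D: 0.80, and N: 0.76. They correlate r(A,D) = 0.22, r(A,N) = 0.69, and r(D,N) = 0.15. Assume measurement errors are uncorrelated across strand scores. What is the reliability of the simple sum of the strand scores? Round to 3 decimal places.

0.902

Var(A+D+N) = 23.8² + 23.6² + 19.8² + 2·[23.8·23.6·0.22 + 23.8·19.8·0.69 + 23.6·19.8·0.15] = 1515.44 + 1037.63 = 2553.07.
Under uncorrelated errors the observed covariances equal the true-score covariances, so only the own-variance terms attenuate.
True-score variance = [23.8²·0.92 + 23.6²·0.80 + 19.8²·0.76] + 1037.63 = 1264.64 + 1037.63 = 2302.28.
Reliability = 2302.28 / 2553.07 = 0.902.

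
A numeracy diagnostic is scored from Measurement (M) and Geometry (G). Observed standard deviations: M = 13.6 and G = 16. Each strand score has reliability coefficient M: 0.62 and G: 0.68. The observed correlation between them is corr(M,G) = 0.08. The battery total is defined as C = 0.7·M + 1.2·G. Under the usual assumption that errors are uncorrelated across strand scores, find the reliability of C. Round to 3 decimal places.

Var(C) = 0.7²·13.6² + 1.2²·16² + 2·[0.84·13.6·16·0.08] = 459.27 + 29.2454 = 488.516.
Under uncorrelated errors the observed covariances equal the true-score covariances, so only the own-variance terms attenuate.
True-score variance = [0.7²·13.6²·0.62 + 1.2²·16²·0.68] + 29.2454 = 306.866 + 29.2454 = 336.111.
Reliability = 336.111 / 488.516 = 0.688.

0.688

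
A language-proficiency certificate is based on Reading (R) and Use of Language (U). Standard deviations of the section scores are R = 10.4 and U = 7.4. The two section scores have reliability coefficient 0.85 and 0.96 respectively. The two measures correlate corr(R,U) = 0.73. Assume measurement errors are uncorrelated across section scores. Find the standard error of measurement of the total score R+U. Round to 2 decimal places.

4.29

Var(total) = 162.92 + 112.362 = 275.282.
True-score variance = 144.506 + 112.362 = 256.867, so reliability = 0.9331.
Error variance = 275.282 − 256.867 = 18.4144; SEM = √18.4144 = 4.29.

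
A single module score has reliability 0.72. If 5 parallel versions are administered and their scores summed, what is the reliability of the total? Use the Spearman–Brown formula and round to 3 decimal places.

0.928

ρ_k = kρ / (1 + (k−1)ρ) = 5·0.72 / (1 + 4·0.72) = 3.600 / 3.880 = 0.928.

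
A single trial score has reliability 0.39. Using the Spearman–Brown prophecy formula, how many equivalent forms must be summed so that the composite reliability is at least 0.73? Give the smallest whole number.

5

k ≥ ρ*(1−ρ₁)/(ρ₁(1−ρ*)) = 0.73·0.61 / (0.39·0.27) = 4.229.
Smallest integer k = 5.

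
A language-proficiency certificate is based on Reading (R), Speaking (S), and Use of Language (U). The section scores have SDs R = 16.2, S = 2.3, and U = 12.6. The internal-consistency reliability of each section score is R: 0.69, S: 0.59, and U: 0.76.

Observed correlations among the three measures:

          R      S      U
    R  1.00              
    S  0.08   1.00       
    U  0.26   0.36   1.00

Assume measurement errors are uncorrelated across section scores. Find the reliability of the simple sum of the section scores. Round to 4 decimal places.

Var(R+S+U) = 16.2² + 2.3² + 12.6² + 2·[16.2·2.3·0.08 + 16.2·12.6·0.26 + 2.3·12.6·0.36] = 426.49 + 132.97 = 559.46.
With uncorrelated errors the cross-covariances are all true-score covariance, so they carry over unchanged; only the diagonal terms shrink to ρᵢσᵢ².
True-score variance = [16.2²·0.69 + 2.3²·0.59 + 12.6²·0.76] + 132.97 = 304.862 + 132.97 = 437.832.
Reliability = 437.832 / 559.46 = 0.7826.

0.7826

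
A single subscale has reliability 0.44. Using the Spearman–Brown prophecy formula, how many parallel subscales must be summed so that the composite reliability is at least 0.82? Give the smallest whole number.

k ≥ ρ*(1−ρ₁)/(ρ₁(1−ρ*)) = 0.82·0.56 / (0.44·0.18) = 5.798.
Smallest integer k = 6.

6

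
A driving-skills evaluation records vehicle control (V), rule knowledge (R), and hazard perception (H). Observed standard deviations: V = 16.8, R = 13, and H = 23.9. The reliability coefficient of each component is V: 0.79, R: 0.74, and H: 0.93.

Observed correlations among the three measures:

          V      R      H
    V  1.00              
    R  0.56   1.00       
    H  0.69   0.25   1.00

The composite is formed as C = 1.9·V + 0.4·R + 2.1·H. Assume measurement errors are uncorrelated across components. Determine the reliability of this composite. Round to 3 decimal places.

Var(C) = 1.9²·16.8² + 0.4²·13² + 2.1²·23.9² + 2·[0.76·16.8·13·0.56 + 3.99·16.8·23.9·0.69 + 0.84·13·23.9·0.25] = 3564.96 + 2527.25 = 6092.21.
Because errors are independent across components, Cov(Tᵢ,Tⱼ) = Cov(Xᵢ,Xⱼ); the off-diagonal part of the true-score variance is the same as above.
True-score variance = [1.9²·16.8²·0.79 + 0.4²·13²·0.74 + 2.1²·23.9²·0.93] + 2527.25 = 3167.63 + 2527.25 = 5694.88.
Reliability = 5694.88 / 6092.21 = 0.935.

0.935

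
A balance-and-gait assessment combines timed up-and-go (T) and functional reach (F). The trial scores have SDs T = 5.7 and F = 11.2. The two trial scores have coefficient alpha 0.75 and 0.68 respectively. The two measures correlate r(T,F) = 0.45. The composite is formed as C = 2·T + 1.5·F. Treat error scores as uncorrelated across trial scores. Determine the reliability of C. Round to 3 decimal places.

0.790

Var(C) = 2²·5.7² + 1.5²·11.2² + 2·[3·5.7·11.2·0.45] = 412.2 + 172.368 = 584.568.
Because errors are independent across components, Cov(Tᵢ,Tⱼ) = Cov(Xᵢ,Xⱼ); the off-diagonal part of the true-score variance is the same as above.
True-score variance = [2²·5.7²·0.75 + 1.5²·11.2²·0.68] + 172.368 = 289.393 + 172.368 = 461.761.
Reliability = 461.761 / 584.568 = 0.790.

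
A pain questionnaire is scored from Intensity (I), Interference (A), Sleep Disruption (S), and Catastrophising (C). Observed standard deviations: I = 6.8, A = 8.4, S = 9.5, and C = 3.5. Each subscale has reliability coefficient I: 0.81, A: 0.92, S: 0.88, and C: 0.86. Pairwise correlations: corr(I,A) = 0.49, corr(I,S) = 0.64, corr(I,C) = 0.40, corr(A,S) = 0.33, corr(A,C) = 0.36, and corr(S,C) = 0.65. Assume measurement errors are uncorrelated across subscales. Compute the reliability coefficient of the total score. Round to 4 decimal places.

0.9454

Var(I+A+S+C) = 6.8² + 8.4² + 9.5² + 3.5² + 2·[6.8·8.4·0.49 + 6.8·9.5·0.64 + 6.8·3.5·0.40 + 8.4·9.5·0.33 + 8.4·3.5·0.36 + 9.5·3.5·0.65] = 219.3 + 274.767 = 494.067.
With uncorrelated errors the cross-covariances are all true-score covariance, so they carry over unchanged; only the diagonal terms shrink to ρᵢσᵢ².
True-score variance = [6.8²·0.81 + 8.4²·0.92 + 9.5²·0.88 + 3.5²·0.86] + 274.767 = 192.325 + 274.767 = 467.091.
Reliability = 467.091 / 494.067 = 0.9454.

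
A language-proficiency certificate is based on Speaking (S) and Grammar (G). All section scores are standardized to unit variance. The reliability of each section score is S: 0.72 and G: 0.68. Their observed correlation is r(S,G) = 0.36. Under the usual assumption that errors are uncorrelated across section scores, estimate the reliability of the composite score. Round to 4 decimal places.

0.7794

Var(S+G) = 2 + 2·[0.36] = 2 + 0.72 = 2.72.
Under uncorrelated errors the observed covariances equal the true-score covariances, so only the own-variance terms attenuate.
True-score variance = [0.72 + 0.68] + 0.72 = 1.4 + 0.72 = 2.12.
Reliability = 2.12 / 2.72 = 0.7794.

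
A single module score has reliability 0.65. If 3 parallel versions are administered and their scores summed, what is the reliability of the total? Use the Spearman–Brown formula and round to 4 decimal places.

ρ_k = kρ / (1 + (k−1)ρ) = 3·0.65 / (1 + 2·0.65) = 1.950 / 2.300 = 0.8478.

0.8478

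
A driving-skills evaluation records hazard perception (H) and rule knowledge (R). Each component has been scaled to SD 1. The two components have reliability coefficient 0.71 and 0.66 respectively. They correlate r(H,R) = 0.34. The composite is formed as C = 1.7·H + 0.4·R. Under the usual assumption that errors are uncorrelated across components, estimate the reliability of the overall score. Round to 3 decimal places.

Var(C) = 1.7² + 0.4² + 2·[0.68·0.34] = 3.05 + 0.4624 = 3.5124.
Because errors are independent across components, Cov(Tᵢ,Tⱼ) = Cov(Xᵢ,Xⱼ); the off-diagonal part of the true-score variance is the same as above.
True-score variance = [1.7²·0.71 + 0.4²·0.66] + 0.4624 = 2.1575 + 0.4624 = 2.6199.
Reliability = 2.6199 / 3.5124 = 0.746.

0.746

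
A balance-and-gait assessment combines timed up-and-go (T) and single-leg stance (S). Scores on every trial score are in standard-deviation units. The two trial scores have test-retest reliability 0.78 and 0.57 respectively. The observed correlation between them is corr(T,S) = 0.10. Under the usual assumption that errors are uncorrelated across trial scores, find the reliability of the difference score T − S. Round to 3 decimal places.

Var(T−S) = 1 + 1 − 2·0.10 = 2 − 0.2 = 1.8.
With uncorrelated errors the cross-covariances are all true-score covariance, so they carry over unchanged; only the diagonal terms shrink to ρᵢσᵢ².
True-score variance = [0.78 + 0.57] − 0.2 = 1.35 − 0.2 = 1.15.
Reliability = 1.15 / 1.8 = 0.639.

0.639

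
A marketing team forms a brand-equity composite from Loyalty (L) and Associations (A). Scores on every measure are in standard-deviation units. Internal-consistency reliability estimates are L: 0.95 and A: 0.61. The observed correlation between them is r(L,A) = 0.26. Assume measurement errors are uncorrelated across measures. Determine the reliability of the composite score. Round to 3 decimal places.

Var(L+A) = 2 + 2·[0.26] = 2 + 0.52 = 2.52.
Under uncorrelated errors the observed covariances equal the true-score covariances, so only the own-variance terms attenuate.
True-score variance = [0.95 + 0.61] + 0.52 = 1.56 + 0.52 = 2.08.
Reliability = 2.08 / 2.52 = 0.825.

0.825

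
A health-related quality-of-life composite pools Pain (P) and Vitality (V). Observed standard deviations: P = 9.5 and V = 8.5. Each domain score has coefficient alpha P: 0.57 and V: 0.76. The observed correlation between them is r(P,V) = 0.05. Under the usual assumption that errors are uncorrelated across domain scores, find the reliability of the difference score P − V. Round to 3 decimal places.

Var(P−V) = 9.5² + 8.5² − 2·9.5·8.5·0.05 = 162.5 − 8.075 = 154.425.
Because errors are independent across components, Cov(Tᵢ,Tⱼ) = Cov(Xᵢ,Xⱼ); the off-diagonal part of the true-score variance is the same as above.
True-score variance = [9.5²·0.57 + 8.5²·0.76] − 8.075 = 106.352 − 8.075 = 98.2775.
Reliability = 98.2775 / 154.425 = 0.636.

0.636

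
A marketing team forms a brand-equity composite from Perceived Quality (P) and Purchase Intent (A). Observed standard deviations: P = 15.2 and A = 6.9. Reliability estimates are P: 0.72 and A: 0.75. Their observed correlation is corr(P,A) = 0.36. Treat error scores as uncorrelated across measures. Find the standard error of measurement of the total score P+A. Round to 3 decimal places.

8.752

Var(total) = 278.65 + 75.5136 = 354.164.
True-score variance = 202.056 + 75.5136 = 277.57, so reliability = 0.7837.
Error variance = 354.164 − 277.57 = 76.5937; SEM = √76.5937 = 8.752.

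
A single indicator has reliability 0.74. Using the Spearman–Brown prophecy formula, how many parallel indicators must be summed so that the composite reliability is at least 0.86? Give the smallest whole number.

k ≥ ρ*(1−ρ₁)/(ρ₁(1−ρ*)) = 0.86·0.26 / (0.74·0.14) = 2.158.
Smallest integer k = 3.

3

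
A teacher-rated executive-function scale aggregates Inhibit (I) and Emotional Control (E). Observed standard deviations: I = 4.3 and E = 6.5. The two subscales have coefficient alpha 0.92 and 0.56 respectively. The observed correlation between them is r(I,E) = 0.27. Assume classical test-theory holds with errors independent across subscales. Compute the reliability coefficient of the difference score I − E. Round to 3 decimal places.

Var(I−E) = 4.3² + 6.5² − 2·4.3·6.5·0.27 = 60.74 − 15.093 = 45.647.
With uncorrelated errors the cross-covariances are all true-score covariance, so they carry over unchanged; only the diagonal terms shrink to ρᵢσᵢ².
True-score variance = [4.3²·0.92 + 6.5²·0.56] − 15.093 = 40.6708 − 15.093 = 25.5778.
Reliability = 25.5778 / 45.647 = 0.560.

0.560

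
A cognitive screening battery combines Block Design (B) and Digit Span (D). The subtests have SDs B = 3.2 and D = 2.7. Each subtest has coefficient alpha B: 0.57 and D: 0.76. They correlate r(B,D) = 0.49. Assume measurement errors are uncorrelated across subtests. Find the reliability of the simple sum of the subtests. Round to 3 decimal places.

Var(B+D) = 3.2² + 2.7² + 2·[3.2·2.7·0.49] = 17.53 + 8.4672 = 25.9972.
With uncorrelated errors the cross-covariances are all true-score covariance, so they carry over unchanged; only the diagonal terms shrink to ρᵢσᵢ².
True-score variance = [3.2²·0.57 + 2.7²·0.76] + 8.4672 = 11.3772 + 8.4672 = 19.8444.
Reliability = 19.8444 / 25.9972 = 0.763.

0.763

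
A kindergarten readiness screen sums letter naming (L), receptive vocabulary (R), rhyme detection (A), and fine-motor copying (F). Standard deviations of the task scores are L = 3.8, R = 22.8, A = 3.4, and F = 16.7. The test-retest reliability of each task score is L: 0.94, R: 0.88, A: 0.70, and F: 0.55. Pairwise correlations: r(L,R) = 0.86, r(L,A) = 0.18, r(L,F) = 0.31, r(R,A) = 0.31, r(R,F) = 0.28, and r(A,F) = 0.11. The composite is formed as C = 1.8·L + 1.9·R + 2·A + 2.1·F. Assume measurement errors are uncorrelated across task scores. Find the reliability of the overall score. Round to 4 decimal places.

0.8397

Var(C) = 1.8²·3.8² + 1.9²·22.8² + 2²·3.4² + 2.1²·16.7² + 2·[3.42·3.8·22.8·0.86 + 3.6·3.8·3.4·0.18 + 3.78·3.8·16.7·0.31 + 3.8·22.8·3.4·0.31 + 3.99·22.8·16.7·0.28 + 4.2·3.4·16.7·0.11] = 3199.55 + 1760.99 = 4960.55.
With uncorrelated errors the cross-covariances are all true-score covariance, so they carry over unchanged; only the diagonal terms shrink to ρᵢσᵢ².
True-score variance = [1.8²·3.8²·0.94 + 1.9²·22.8²·0.88 + 2²·3.4²·0.70 + 2.1²·16.7²·0.55] + 1760.99 = 2404.22 + 1760.99 = 4165.21.
Reliability = 4165.21 / 4960.55 = 0.8397.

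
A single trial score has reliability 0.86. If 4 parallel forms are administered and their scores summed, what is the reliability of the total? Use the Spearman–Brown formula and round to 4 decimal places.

0.9609

ρ_k = kρ / (1 + (k−1)ρ) = 4·0.86 / (1 + 3·0.86) = 3.440 / 3.580 = 0.9609.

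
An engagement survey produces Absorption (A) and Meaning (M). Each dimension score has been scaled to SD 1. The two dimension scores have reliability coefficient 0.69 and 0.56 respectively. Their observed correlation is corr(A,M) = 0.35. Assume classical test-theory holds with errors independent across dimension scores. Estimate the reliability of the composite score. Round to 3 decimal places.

0.722

Var(A+M) = 2 + 2·[0.35] = 2 + 0.7 = 2.7.
Under uncorrelated errors the observed covariances equal the true-score covariances, so only the own-variance terms attenuate.
True-score variance = [0.69 + 0.56] + 0.7 = 1.25 + 0.7 = 1.95.
Reliability = 1.95 / 2.7 = 0.722.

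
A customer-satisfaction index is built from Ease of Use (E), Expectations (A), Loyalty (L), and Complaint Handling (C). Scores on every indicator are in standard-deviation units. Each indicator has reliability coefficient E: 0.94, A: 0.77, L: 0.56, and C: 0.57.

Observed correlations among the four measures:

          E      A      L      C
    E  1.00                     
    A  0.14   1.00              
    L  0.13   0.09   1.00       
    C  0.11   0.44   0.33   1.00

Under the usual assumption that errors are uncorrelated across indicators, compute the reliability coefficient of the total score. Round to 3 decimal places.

Var(E+A+L+C) = 4 + 2·[0.14 + 0.13 + 0.11 + 0.09 + 0.44 + 0.33] = 4 + 2.48 = 6.48.
Under uncorrelated errors the observed covariances equal the true-score covariances, so only the own-variance terms attenuate.
True-score variance = [0.94 + 0.77 + 0.56 + 0.57] + 2.48 = 2.84 + 2.48 = 5.32.
Reliability = 5.32 / 6.48 = 0.821.

0.821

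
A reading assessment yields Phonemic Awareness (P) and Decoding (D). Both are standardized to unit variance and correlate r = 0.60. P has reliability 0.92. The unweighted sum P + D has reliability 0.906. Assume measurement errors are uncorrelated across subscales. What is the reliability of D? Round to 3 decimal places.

0.779

Var(P+D) = 2 + 2·0.60 = 3.200.
True-score variance = ρ_P + ρ_D + 2·0.60, so 0.906 = (0.92 + ρ_D + 1.20) / 3.200.
ρ_D = 0.906·3.200 − 0.92 − 1.20 = 0.779.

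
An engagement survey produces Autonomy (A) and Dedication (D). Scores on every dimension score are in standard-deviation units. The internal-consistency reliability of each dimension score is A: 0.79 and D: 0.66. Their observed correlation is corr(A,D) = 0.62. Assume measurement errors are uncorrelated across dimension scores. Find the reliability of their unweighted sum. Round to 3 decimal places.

0.830

Var(A+D) = 2 + 2·[0.62] = 2 + 1.24 = 3.24.
With uncorrelated errors the cross-covariances are all true-score covariance, so they carry over unchanged; only the diagonal terms shrink to ρᵢσᵢ².
True-score variance = [0.79 + 0.66] + 1.24 = 1.45 + 1.24 = 2.69.
Reliability = 2.69 / 3.24 = 0.830.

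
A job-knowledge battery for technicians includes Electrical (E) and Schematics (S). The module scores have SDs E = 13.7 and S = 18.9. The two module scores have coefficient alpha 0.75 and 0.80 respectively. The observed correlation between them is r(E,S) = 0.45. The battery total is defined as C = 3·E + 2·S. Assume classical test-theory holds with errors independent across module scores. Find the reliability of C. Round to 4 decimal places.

0.8432

Var(C) = 3²·13.7² + 2²·18.9² + 2·[6·13.7·18.9·0.45] = 3118.05 + 1398.22 = 4516.27.
With uncorrelated errors the cross-covariances are all true-score covariance, so they carry over unchanged; only the diagonal terms shrink to ρᵢσᵢ².
True-score variance = [3²·13.7²·0.75 + 2²·18.9²·0.80] + 1398.22 = 2409.98 + 1398.22 = 3808.2.
Reliability = 3808.2 / 4516.27 = 0.8432.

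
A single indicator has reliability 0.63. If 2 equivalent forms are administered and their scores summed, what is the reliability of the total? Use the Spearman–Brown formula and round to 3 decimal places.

ρ_k = kρ / (1 + (k−1)ρ) = 2·0.63 / (1 + 1·0.63) = 1.260 / 1.630 = 0.773.

0.773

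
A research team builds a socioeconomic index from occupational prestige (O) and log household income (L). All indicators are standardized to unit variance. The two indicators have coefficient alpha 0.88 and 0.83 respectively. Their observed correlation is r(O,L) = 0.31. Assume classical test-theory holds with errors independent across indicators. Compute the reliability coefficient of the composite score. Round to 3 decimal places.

0.889

Var(O+L) = 2 + 2·[0.31] = 2 + 0.62 = 2.62.
Because errors are independent across components, Cov(Tᵢ,Tⱼ) = Cov(Xᵢ,Xⱼ); the off-diagonal part of the true-score variance is the same as above.
True-score variance = [0.88 + 0.83] + 0.62 = 1.71 + 0.62 = 2.33.
Reliability = 2.33 / 2.62 = 0.889.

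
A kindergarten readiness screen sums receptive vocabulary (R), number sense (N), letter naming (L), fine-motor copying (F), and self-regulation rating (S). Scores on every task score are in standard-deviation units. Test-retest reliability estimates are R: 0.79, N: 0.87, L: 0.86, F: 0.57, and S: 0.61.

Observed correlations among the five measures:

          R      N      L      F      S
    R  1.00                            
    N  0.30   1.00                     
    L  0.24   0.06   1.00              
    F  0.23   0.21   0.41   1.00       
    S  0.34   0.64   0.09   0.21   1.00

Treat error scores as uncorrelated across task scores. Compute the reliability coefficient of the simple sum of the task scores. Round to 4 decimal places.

Var(R+N+L+F+S) = 5 + 2·[0.30 + 0.24 + 0.23 + 0.34 + 0.06 + 0.21 + 0.64 + 0.41 + 0.09 + 0.21] = 5 + 5.46 = 10.46.
With uncorrelated errors the cross-covariances are all true-score covariance, so they carry over unchanged; only the diagonal terms shrink to ρᵢσᵢ².
True-score variance = [0.79 + 0.87 + 0.86 + 0.57 + 0.61] + 5.46 = 3.7 + 5.46 = 9.16.
Reliability = 9.16 / 10.46 = 0.8757.

0.8757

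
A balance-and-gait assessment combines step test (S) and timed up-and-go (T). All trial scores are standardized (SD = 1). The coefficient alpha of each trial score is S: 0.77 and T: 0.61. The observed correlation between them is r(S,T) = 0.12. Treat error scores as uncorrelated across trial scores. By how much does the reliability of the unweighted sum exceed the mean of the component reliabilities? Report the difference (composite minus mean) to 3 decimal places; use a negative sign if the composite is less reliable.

0.033

Var(sum) = 2 + 0.24 = 2.24; true-score variance = 1.38 + 0.24 = 1.62; composite reliability = 0.7232.
Mean component reliability = 0.6900.
Difference = 0.7232 − 0.6900 = 0.033.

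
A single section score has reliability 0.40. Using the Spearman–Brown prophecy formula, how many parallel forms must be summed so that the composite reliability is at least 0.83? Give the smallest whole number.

k ≥ ρ*(1−ρ₁)/(ρ₁(1−ρ*)) = 0.83·0.60 / (0.40·0.17) = 7.324.
Smallest integer k = 8.

8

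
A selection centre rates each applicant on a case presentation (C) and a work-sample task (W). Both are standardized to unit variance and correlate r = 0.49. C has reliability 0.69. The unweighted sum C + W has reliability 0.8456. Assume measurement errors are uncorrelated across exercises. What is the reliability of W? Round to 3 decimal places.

Var(C+W) = 2 + 2·0.49 = 2.980.
True-score variance = ρ_C + ρ_W + 2·0.49, so 0.8456 = (0.69 + ρ_W + 0.98) / 2.980.
ρ_W = 0.8456·2.980 − 0.69 − 0.98 = 0.850.

0.850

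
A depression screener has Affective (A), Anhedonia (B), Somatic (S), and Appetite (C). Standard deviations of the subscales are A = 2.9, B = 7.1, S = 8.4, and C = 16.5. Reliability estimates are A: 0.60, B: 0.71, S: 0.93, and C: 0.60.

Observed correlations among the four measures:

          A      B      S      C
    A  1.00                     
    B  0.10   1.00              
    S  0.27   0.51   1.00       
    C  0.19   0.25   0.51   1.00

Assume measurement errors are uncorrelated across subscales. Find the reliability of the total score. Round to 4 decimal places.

0.8111

Var(A+B+S+C) = 2.9² + 7.1² + 8.4² + 16.5² + 2·[2.9·7.1·0.10 + 2.9·8.4·0.27 + 2.9·16.5·0.19 + 7.1·8.4·0.51 + 7.1·16.5·0.25 + 8.4·16.5·0.51] = 401.63 + 296.235 = 697.865.
With uncorrelated errors the cross-covariances are all true-score covariance, so they carry over unchanged; only the diagonal terms shrink to ρᵢσᵢ².
True-score variance = [2.9²·0.60 + 7.1²·0.71 + 8.4²·0.93 + 16.5²·0.60] + 296.235 = 269.808 + 296.235 = 566.043.
Reliability = 566.043 / 697.865 = 0.8111.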